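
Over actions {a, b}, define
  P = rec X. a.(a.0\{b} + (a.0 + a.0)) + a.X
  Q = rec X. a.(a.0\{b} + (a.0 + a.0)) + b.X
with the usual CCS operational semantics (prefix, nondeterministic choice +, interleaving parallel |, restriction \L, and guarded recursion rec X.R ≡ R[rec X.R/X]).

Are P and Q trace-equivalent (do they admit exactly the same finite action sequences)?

NO — witness ⟨aaa⟩

LTS(P): 4 reachable states
  u0 = rec X. a.(a.0\{b} + (a.0 + a.0)) + a.X :: ··a··> u0, ··a··> u1
  u1 = a.0\{b} + (a.0 + a.0) :: ··a··> u2, ··a··> u3
  u2 = 0 :: (no moves)
  u3 = 0\{b} :: (no moves)
LTS(Q): 4 reachable states
  v0 = rec X. a.(a.0\{b} + (a.0 + a.0)) + b.X :: ··a··> v1, ··b··> v0
  v1 = a.0\{b} + (a.0 + a.0) :: ··a··> v2, ··a··> v3
  v2 = 0 :: (no moves)
  v3 = 0\{b} :: (no moves)
Trace ⟨aaa⟩ through P, begin at {u0}:
  step 1 (a): {u0, u1}
  step 2 (a): {u0, u1, u2, u3}
  step 3 (a): {u0, u1, u2, u3}
  — P admits the full trace.
Trace ⟨aaa⟩ through Q, begin at {v0}:
  step 1 (a): {v1}
  step 2 (a): {v2, v3}
  step 3 (a): ∅  — Q cannot continue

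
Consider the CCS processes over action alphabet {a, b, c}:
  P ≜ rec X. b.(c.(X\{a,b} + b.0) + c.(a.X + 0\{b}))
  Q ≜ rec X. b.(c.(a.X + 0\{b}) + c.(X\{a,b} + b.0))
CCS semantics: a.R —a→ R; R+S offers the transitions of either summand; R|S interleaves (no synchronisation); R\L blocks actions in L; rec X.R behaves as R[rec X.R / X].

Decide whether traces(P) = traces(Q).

LTS(P): 5 reachable states
  p0 = rec X. b.(c.(X\{a,b} + b.0) + c.(a.X + 0\{b})) ⊢ =b=> p1
  p1 = c.((rec X. b.(c.(X\{a,b} + b.0) + c.(a.X + 0\{b})))\{a,b} + b.0) + c.(a.(rec X. b.(c.(X\{a,b} + b.0) + c.(a.X + 0\{b}))) + 0\{b}) ⊢ =c=> p2, =c=> p3
  p2 = (rec X. b.(c.(X\{a,b} + b.0) + c.(a.X + 0\{b})))\{a,b} + b.0 ⊢ =b=> p4
  p3 = a.(rec X. b.(c.(X\{a,b} + b.0) + c.(a.X + 0\{b}))) + 0\{b} ⊢ =a=> p0
  p4 = 0 ⊢ (no moves)
LTS(Q): 5 reachable states
  q0 = rec X. b.(c.(a.X + 0\{b}) + c.(X\{a,b} + b.0)) ⊢ =b=> q1
  q1 = c.(a.(rec X. b.(c.(a.X + 0\{b}) + c.(X\{a,b} + b.0))) + 0\{b}) + c.((rec X. b.(c.(a.X + 0\{b}) + c.(X\{a,b} + b.0)))\{a,b} + b.0) ⊢ =c=> q2, =c=> q3
  q2 = (rec X. b.(c.(a.X + 0\{b}) + c.(X\{a,b} + b.0)))\{a,b} + b.0 ⊢ =b=> q4
  q3 = a.(rec X. b.(c.(a.X + 0\{b}) + c.(X\{a,b} + b.0))) + 0\{b} ⊢ =a=> q0
  q4 = 0 ⊢ (no moves)
Partition-refinement fixed point:
  B0 = {p0, q0}
  B1 = {p1, q1}
  B2 = {p2, q2}
  B3 = {p4, q4}
  B4 = {p3, q3}
p0 ∈ B0, q0 ∈ B0 → same block
Bisimilar ⇒ trace-equivalent.

YES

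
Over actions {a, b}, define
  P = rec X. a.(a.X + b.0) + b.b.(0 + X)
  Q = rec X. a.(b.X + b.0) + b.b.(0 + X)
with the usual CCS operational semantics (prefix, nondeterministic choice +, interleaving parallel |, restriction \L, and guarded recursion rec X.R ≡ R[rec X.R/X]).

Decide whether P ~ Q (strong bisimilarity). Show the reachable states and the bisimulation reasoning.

Reachable graph of P (5 states):
  u0 = rec X. a.(a.X + b.0) + b.b.(0 + X) | =a=> u1, =b=> u2
  u1 = a.(rec X. a.(a.X + b.0) + b.b.(0 + X)) + b.0 | =a=> u0, =b=> u3
  u2 = b.(0 + (rec X. a.(a.X + b.0) + b.b.(0 + X))) | =b=> u4
  u3 = 0 | deadlocked
  u4 = 0 + (rec X. a.(a.X + b.0) + b.b.(0 + X)) | =a=> u1, =b=> u2
Reachable graph of Q (5 states):
  v0 = rec X. a.(b.X + b.0) + b.b.(0 + X) | =a=> v1, =b=> v2
  v1 = b.(rec X. a.(b.X + b.0) + b.b.(0 + X)) + b.0 | =b=> v0, =b=> v3
  v2 = b.(0 + (rec X. a.(b.X + b.0) + b.b.(0 + X))) | =b=> v4
  v3 = 0 | deadlocked
  v4 = 0 + (rec X. a.(b.X + b.0) + b.b.(0 + X)) | =a=> v1, =b=> v2
Coarsest stable partition (strong bisimilarity classes):
  B0 = {u0, u4}
  B1 = {u1}
  B2 = {u3, v3}
  B3 = {u2}
  B4 = {v0, v4}
  B5 = {v1}
  B6 = {v2}
u0 ∈ B0, v0 ∈ B4 → different blocks

not bisimilar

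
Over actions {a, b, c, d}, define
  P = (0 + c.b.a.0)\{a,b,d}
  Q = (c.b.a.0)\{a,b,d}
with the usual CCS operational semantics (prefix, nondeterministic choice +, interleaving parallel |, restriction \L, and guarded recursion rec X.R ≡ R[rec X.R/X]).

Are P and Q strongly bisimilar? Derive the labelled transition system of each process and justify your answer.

P ~ Q

P's transition system — 2 states:
  s0 = (0 + c.b.a.0)\{a,b,d} ⊢ ··c··> s1
  s1 = (b.a.0)\{a,b,d} ⊢ ∅
Q's transition system — 2 states:
  t0 = (c.b.a.0)\{a,b,d} ⊢ ··c··> t1
  t1 = (b.a.0)\{a,b,d} ⊢ ∅
Coarsest stable partition (strong bisimilarity classes):
  B0 = {s0, t0}
  B1 = {s1, t1}
s0 ∈ B0, t0 ∈ B0 → same block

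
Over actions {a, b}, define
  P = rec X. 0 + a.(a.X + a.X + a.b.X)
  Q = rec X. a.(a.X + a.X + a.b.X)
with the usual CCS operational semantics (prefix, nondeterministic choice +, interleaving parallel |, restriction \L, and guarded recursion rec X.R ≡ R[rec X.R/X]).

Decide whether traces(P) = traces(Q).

YES

LTS(P): 3 reachable states
  s0 = rec X. 0 + a.(a.X + a.X + a.b.X) :: -a-> s1
  s1 = a.(rec X. 0 + a.(a.X + a.X + a.b.X)) + a.(rec X. 0 + a.(a.X + a.X + a.b.X)) + a.b.(rec X. 0 + a.(a.X + a.X + a.b.X)) :: -a-> s0, -a-> s2
  s2 = b.(rec X. 0 + a.(a.X + a.X + a.b.X)) :: -b-> s0
LTS(Q): 3 reachable states
  t0 = rec X. a.(a.X + a.X + a.b.X) :: -a-> t1
  t1 = a.(rec X. a.(a.X + a.X + a.b.X)) + a.(rec X. a.(a.X + a.X + a.b.X)) + a.b.(rec X. a.(a.X + a.X + a.b.X)) :: -a-> t0, -a-> t2
  t2 = b.(rec X. a.(a.X + a.X + a.b.X)) :: -b-> t0
Bisimilarity quotient blocks:
  B0 = {s0, t0}
  B1 = {s1, t1}
  B2 = {s2, t2}
s0 ∈ B0, t0 ∈ B0 → same block
Bisimilar ⇒ trace-equivalent.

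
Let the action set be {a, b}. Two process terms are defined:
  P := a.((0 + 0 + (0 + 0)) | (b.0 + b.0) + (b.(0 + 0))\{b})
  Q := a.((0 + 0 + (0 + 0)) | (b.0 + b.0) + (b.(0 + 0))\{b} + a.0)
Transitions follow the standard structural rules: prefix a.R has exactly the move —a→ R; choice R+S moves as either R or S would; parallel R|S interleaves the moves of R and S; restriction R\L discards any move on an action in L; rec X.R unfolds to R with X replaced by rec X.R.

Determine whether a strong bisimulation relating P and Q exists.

P's transition system — 3 states:
  p0 = a.((0 + 0 + (0 + 0)) | (b.0 + b.0) + (b.(0 + 0))\{b}) | ··a··> p1
  p1 = (0 + 0 + (0 + 0)) | (b.0 + b.0) + (b.(0 + 0))\{b} | ··b··> p2
  p2 = (0 + 0 + (0 + 0)) | 0 | ·
Q's transition system — 4 states:
  q0 = a.((0 + 0 + (0 + 0)) | (b.0 + b.0) + (b.(0 + 0))\{b} + a.0) | ··a··> q1
  q1 = (0 + 0 + (0 + 0)) | (b.0 + b.0) + (b.(0 + 0))\{b} + a.0 | ··a··> q2, ··b··> q3
  q2 = 0 | ·
  q3 = (0 + 0 + (0 + 0)) | 0 | ·
Partition-refinement fixed point:
  B0 = {p0}
  B1 = {p1}
  B2 = {p2, q2, q3}
  B3 = {q0}
  B4 = {q1}
p0 ∈ B0, q0 ∈ B3 → different blocks

P ≁ Q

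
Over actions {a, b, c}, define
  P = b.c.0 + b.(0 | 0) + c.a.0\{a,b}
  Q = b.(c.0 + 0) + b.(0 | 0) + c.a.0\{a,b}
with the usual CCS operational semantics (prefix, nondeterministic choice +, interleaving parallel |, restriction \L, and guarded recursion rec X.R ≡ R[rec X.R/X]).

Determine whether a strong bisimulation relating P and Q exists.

YES

P's transition system — 6 states:
  s0 = b.c.0 + b.(0 | 0) + c.a.0\{a,b} | -b-> s1, -b-> s2, -c-> s3
  s1 = 0 | 0 | (no moves)
  s2 = c.0 | -c-> s4
  s3 = a.0\{a,b} | -a-> s5
  s4 = 0 | (no moves)
  s5 = 0\{a,b} | (no moves)
Q's transition system — 6 states:
  t0 = b.(c.0 + 0) + b.(0 | 0) + c.a.0\{a,b} | -b-> t1, -b-> t2, -c-> t3
  t1 = 0 | 0 | (no moves)
  t2 = c.0 + 0 | -c-> t4
  t3 = a.0\{a,b} | -a-> t5
  t4 = 0 | (no moves)
  t5 = 0\{a,b} | (no moves)
Partition-refinement fixed point:
  B0 = {s0, t0}
  B1 = {s2, t2}
  B2 = {s1, s4, s5, t1, t4, t5}
  B3 = {s3, t3}
s0 ∈ B0, t0 ∈ B0 → same block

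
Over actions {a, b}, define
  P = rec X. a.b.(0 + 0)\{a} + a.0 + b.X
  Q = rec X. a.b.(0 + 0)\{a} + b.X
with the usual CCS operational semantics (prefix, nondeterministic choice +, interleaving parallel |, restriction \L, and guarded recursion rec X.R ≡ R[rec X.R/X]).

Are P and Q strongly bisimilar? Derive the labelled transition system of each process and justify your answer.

P ≁ Q

Reachable graph of P (4 states):
  m0 = rec X. a.b.(0 + 0)\{a} + a.0 + b.X has moves —a→ m1, —a→ m2, —b→ m0
  m1 = 0 has moves ·
  m2 = b.(0 + 0)\{a} has moves —b→ m3
  m3 = (0 + 0)\{a} has moves ·
Reachable graph of Q (3 states):
  n0 = rec X. a.b.(0 + 0)\{a} + b.X has moves —a→ n1, —b→ n0
  n1 = b.(0 + 0)\{a} has moves —b→ n2
  n2 = (0 + 0)\{a} has moves ·
Bisimilarity quotient blocks:
  B0 = {m0}
  B1 = {m2, n1}
  B2 = {m1, m3, n2}
  B3 = {n0}
m0 ∈ B0, n0 ∈ B3 → different blocks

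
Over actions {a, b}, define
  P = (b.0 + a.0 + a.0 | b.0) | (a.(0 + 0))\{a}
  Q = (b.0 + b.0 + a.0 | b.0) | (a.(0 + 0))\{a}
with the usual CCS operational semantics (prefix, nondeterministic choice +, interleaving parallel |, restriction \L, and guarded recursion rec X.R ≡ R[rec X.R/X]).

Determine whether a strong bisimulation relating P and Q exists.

not bisimilar

LTS(P): 5 reachable states
  s0 = (b.0 + a.0 + a.0 | b.0) | (a.(0 + 0))\{a} has moves =a=> s1, =a=> s2, =b=> s1, =b=> s3
  s1 = 0 | (a.(0 + 0))\{a} has moves stopped
  s2 = 0 | b.0 | (a.(0 + 0))\{a} has moves =b=> s4
  s3 = a.0 | 0 | (a.(0 + 0))\{a} has moves =a=> s4
  s4 = 0 | 0 | (a.(0 + 0))\{a} has moves stopped
LTS(Q): 5 reachable states
  t0 = (b.0 + b.0 + a.0 | b.0) | (a.(0 + 0))\{a} has moves =a=> t1, =b=> t2, =b=> t3
  t1 = 0 | b.0 | (a.(0 + 0))\{a} has moves =b=> t4
  t2 = 0 | (a.(0 + 0))\{a} has moves stopped
  t3 = a.0 | 0 | (a.(0 + 0))\{a} has moves =a=> t4
  t4 = 0 | 0 | (a.(0 + 0))\{a} has moves stopped
Bisimilarity quotient blocks:
  B0 = {s0}
  B1 = {s1, s4, t2, t4}
  B2 = {s2, t1}
  B3 = {s3, t3}
  B4 = {t0}
s0 ∈ B0, t0 ∈ B4 → different blocks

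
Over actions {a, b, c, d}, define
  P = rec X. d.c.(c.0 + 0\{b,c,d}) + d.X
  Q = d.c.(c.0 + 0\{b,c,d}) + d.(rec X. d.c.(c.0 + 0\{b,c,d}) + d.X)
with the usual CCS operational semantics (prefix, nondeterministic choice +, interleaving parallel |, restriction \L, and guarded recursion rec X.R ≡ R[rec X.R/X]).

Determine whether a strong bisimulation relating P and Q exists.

bisimilar

P's transition system — 4 states:
  u0 = rec X. d.c.(c.0 + 0\{b,c,d}) + d.X | --d--▸ u0, --d--▸ u1
  u1 = c.(c.0 + 0\{b,c,d}) | --c--▸ u2
  u2 = c.0 + 0\{b,c,d} | --c--▸ u3
  u3 = 0 | ∅
Q's transition system — 5 states:
  v0 = d.c.(c.0 + 0\{b,c,d}) + d.(rec X. d.c.(c.0 + 0\{b,c,d}) + d.X) | --d--▸ v1, --d--▸ v2
  v1 = c.(c.0 + 0\{b,c,d}) | --c--▸ v3
  v2 = rec X. d.c.(c.0 + 0\{b,c,d}) + d.X | --d--▸ v1, --d--▸ v2
  v3 = c.0 + 0\{b,c,d} | --c--▸ v4
  v4 = 0 | ∅
Coarsest stable partition (strong bisimilarity classes):
  B0 = {u0, v0, v2}
  B1 = {u1, v1}
  B2 = {u2, v3}
  B3 = {u3, v4}
u0 ∈ B0, v0 ∈ B0 → same block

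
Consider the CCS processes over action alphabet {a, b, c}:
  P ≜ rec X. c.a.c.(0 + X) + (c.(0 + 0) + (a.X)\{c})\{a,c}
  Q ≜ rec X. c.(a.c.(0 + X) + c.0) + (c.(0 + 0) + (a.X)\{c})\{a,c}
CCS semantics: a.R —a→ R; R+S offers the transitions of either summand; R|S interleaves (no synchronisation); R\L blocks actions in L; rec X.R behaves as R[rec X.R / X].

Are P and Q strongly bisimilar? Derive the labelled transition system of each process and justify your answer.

not bisimilar

LTS(P): 4 reachable states
  m0 = rec X. c.a.c.(0 + X) + (c.(0 + 0) + (a.X)\{c})\{a,c} :: =c=> m1
  m1 = a.c.(0 + (rec X. c.a.c.(0 + X) + (c.(0 + 0) + (a.X)\{c})\{a,c})) :: =a=> m2
  m2 = c.(0 + (rec X. c.a.c.(0 + X) + (c.(0 + 0) + (a.X)\{c})\{a,c})) :: =c=> m3
  m3 = 0 + (rec X. c.a.c.(0 + X) + (c.(0 + 0) + (a.X)\{c})\{a,c}) :: =c=> m1
LTS(Q): 5 reachable states
  n0 = rec X. c.(a.c.(0 + X) + c.0) + (c.(0 + 0) + (a.X)\{c})\{a,c} :: =c=> n1
  n1 = a.c.(0 + (rec X. c.(a.c.(0 + X) + c.0) + (c.(0 + 0) + (a.X)\{c})\{a,c})) + c.0 :: =a=> n2, =c=> n3
  n2 = c.(0 + (rec X. c.(a.c.(0 + X) + c.0) + (c.(0 + 0) + (a.X)\{c})\{a,c})) :: =c=> n4
  n3 = 0 :: deadlocked
  n4 = 0 + (rec X. c.(a.c.(0 + X) + c.0) + (c.(0 + 0) + (a.X)\{c})\{a,c}) :: =c=> n1
Partition-refinement fixed point:
  B0 = {m0, m3}
  B1 = {m1}
  B2 = {m2}
  B3 = {n0, n4}
  B4 = {n1}
  B5 = {n3}
  B6 = {n2}
m0 ∈ B0, n0 ∈ B3 → different blocks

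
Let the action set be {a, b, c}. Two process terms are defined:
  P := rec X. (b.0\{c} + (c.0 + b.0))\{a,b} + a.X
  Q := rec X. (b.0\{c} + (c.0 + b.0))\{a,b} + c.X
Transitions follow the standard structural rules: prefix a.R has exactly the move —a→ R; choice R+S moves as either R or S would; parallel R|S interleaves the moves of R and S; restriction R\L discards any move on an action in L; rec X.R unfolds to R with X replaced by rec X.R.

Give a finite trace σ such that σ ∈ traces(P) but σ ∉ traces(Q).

LTS(P): 2 reachable states
  p0 = rec X. (b.0\{c} + (c.0 + b.0))\{a,b} + a.X → —a→ p0, —c→ p1
  p1 = 0\{a,b} → (no moves)
LTS(Q): 2 reachable states
  q0 = rec X. (b.0\{c} + (c.0 + b.0))\{a,b} + c.X → —c→ q0, —c→ q1
  q1 = 0\{a,b} → (no moves)
Trace ⟨a⟩ through P, begin at {p0}:
  after a @ step 1: {p0}
  — P admits the full trace.
Trace ⟨a⟩ through Q, begin at {q0}:
  after a @ step 1: ∅  — Q cannot continue

a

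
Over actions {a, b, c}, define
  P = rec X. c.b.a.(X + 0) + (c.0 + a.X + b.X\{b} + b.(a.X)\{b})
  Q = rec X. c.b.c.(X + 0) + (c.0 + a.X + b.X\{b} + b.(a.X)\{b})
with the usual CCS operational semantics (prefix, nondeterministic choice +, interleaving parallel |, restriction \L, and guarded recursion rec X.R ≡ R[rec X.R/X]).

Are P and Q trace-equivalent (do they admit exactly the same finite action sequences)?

NO — witness ⟨cba⟩

LTS(P): 9 reachable states
  s0 = rec X. c.b.a.(X + 0) + (c.0 + a.X + b.X\{b} + b.(a.X)\{b}) | —a→ s0, —b→ s1, —b→ s2, —c→ s3, —c→ s4
  s1 = (a.(rec X. c.b.a.(X + 0) + (c.0 + a.X + b.X\{b} + b.(a.X)\{b})))\{b} | —a→ s2
  s2 = (rec X. c.b.a.(X + 0) + (c.0 + a.X + b.X\{b} + b.(a.X)\{b}))\{b} | —a→ s2, —c→ s5, —c→ s6
  s3 = 0 | ∅
  s4 = b.a.((rec X. c.b.a.(X + 0) + (c.0 + a.X + b.X\{b} + b.(a.X)\{b})) + 0) | —b→ s7
  s5 = (b.a.((rec X. c.b.a.(X + 0) + (c.0 + a.X + b.X\{b} + b.(a.X)\{b})) + 0))\{b} | ∅
  s6 = 0\{b} | ∅
  s7 = a.((rec X. c.b.a.(X + 0) + (c.0 + a.X + b.X\{b} + b.(a.X)\{b})) + 0) | —a→ s8
  s8 = (rec X. c.b.a.(X + 0) + (c.0 + a.X + b.X\{b} + b.(a.X)\{b})) + 0 | —a→ s0, —b→ s1, —b→ s2, —c→ s3, —c→ s4
LTS(Q): 9 reachable states
  t0 = rec X. c.b.c.(X + 0) + (c.0 + a.X + b.X\{b} + b.(a.X)\{b}) | —a→ t0, —b→ t1, —b→ t2, —c→ t3, —c→ t4
  t1 = (a.(rec X. c.b.c.(X + 0) + (c.0 + a.X + b.X\{b} + b.(a.X)\{b})))\{b} | —a→ t2
  t2 = (rec X. c.b.c.(X + 0) + (c.0 + a.X + b.X\{b} + b.(a.X)\{b}))\{b} | —a→ t2, —c→ t5, —c→ t6
  t3 = 0 | ∅
  t4 = b.c.((rec X. c.b.c.(X + 0) + (c.0 + a.X + b.X\{b} + b.(a.X)\{b})) + 0) | —b→ t7
  t5 = (b.c.((rec X. c.b.c.(X + 0) + (c.0 + a.X + b.X\{b} + b.(a.X)\{b})) + 0))\{b} | ∅
  t6 = 0\{b} | ∅
  t7 = c.((rec X. c.b.c.(X + 0) + (c.0 + a.X + b.X\{b} + b.(a.X)\{b})) + 0) | —c→ t8
  t8 = (rec X. c.b.c.(X + 0) + (c.0 + a.X + b.X\{b} + b.(a.X)\{b})) + 0 | —a→ t0, —b→ t1, —b→ t2, —c→ t3, —c→ t4
Run σ = ⟨cba⟩ on P: start {s0}
  step 1 (c): {s3, s4}
  step 2 (b): {s7}
  step 3 (a): {s8}
  ✓ P
Run σ = ⟨cba⟩ on Q: start {t0}
  step 1 (c): {t3, t4}
  step 2 (b): {t7}
  step 3 (a): no successor for Q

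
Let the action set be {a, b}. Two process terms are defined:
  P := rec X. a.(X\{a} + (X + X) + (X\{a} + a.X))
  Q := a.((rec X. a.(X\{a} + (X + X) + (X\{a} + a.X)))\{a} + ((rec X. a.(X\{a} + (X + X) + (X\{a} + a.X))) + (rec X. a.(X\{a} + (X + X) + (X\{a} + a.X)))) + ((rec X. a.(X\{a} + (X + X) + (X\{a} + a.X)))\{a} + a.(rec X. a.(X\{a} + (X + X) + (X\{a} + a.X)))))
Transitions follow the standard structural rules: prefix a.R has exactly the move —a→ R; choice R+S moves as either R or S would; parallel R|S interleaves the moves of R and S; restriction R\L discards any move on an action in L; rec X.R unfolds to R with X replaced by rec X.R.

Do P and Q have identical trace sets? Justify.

trace-equivalent

Reachable graph of P (2 states):
  p0 = rec X. a.(X\{a} + (X + X) + (X\{a} + a.X)) has moves —a→ p1
  p1 = (rec X. a.(X\{a} + (X + X) + (X\{a} + a.X)))\{a} + ((rec X. a.(X\{a} + (X + X) + (X\{a} + a.X))) + (rec X. a.(X\{a} + (X + X) + (X\{a} + a.X)))) + ((rec X. a.(X\{a} + (X + X) + (X\{a} + a.X)))\{a} + a.(rec X. a.(X\{a} + (X + X) + (X\{a} + a.X)))) has moves —a→ p0, —a→ p1
Reachable graph of Q (3 states):
  q0 = a.((rec X. a.(X\{a} + (X + X) + (X\{a} + a.X)))\{a} + ((rec X. a.(X\{a} + (X + X) + (X\{a} + a.X))) + (rec X. a.(X\{a} + (X + X) + (X\{a} + a.X)))) + ((rec X. a.(X\{a} + (X + X) + (X\{a} + a.X)))\{a} + a.(rec X. a.(X\{a} + (X + X) + (X\{a} + a.X))))) has moves —a→ q1
  q1 = (rec X. a.(X\{a} + (X + X) + (X\{a} + a.X)))\{a} + ((rec X. a.(X\{a} + (X + X) + (X\{a} + a.X))) + (rec X. a.(X\{a} + (X + X) + (X\{a} + a.X)))) + ((rec X. a.(X\{a} + (X + X) + (X\{a} + a.X)))\{a} + a.(rec X. a.(X\{a} + (X + X) + (X\{a} + a.X)))) has moves —a→ q1, —a→ q2
  q2 = rec X. a.(X\{a} + (X + X) + (X\{a} + a.X)) has moves —a→ q1
Coarsest stable partition (strong bisimilarity classes):
  B0 = {p0, p1, q0, q1, q2}
p0 ∈ B0, q0 ∈ B0 → same block
Bisimilar ⇒ trace-equivalent.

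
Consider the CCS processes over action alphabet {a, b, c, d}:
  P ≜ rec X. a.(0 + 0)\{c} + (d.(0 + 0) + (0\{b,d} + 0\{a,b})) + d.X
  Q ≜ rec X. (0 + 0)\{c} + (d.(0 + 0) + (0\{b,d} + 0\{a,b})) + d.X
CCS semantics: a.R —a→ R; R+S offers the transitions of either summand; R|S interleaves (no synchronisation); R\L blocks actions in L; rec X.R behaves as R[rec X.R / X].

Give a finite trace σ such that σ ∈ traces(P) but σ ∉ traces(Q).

LTS(P): 3 reachable states
  u0 = rec X. a.(0 + 0)\{c} + (d.(0 + 0) + (0\{b,d} + 0\{a,b})) + d.X has moves --a--▸ u1, --d--▸ u0, --d--▸ u2
  u1 = (0 + 0)\{c} has moves stopped
  u2 = 0 + 0 has moves stopped
LTS(Q): 2 reachable states
  v0 = rec X. (0 + 0)\{c} + (d.(0 + 0) + (0\{b,d} + 0\{a,b})) + d.X has moves --d--▸ v0, --d--▸ v1
  v1 = 0 + 0 has moves stopped
Run σ = ⟨a⟩ on P: start {u0}
  step 1 (a): {u1}
  — P admits the full trace.
Run σ = ⟨a⟩ on Q: start {v0}
  step 1 (a): no successor for Q

a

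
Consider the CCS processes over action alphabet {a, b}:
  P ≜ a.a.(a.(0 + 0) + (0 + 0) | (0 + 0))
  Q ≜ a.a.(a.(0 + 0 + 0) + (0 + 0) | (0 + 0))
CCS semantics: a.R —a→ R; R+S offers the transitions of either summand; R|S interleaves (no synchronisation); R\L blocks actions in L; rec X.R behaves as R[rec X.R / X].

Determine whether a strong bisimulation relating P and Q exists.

P's transition system — 4 states:
  p0 = a.a.(a.(0 + 0) + (0 + 0) | (0 + 0)) → —a→ p1
  p1 = a.(a.(0 + 0) + (0 + 0) | (0 + 0)) → —a→ p2
  p2 = a.(0 + 0) + (0 + 0) | (0 + 0) → —a→ p3
  p3 = 0 + 0 → deadlocked
Q's transition system — 4 states:
  q0 = a.a.(a.(0 + 0 + 0) + (0 + 0) | (0 + 0)) → —a→ q1
  q1 = a.(a.(0 + 0 + 0) + (0 + 0) | (0 + 0)) → —a→ q2
  q2 = a.(0 + 0 + 0) + (0 + 0) | (0 + 0) → —a→ q3
  q3 = 0 + 0 + 0 → deadlocked
Coarsest stable partition (strong bisimilarity classes):
  B0 = {p0, q0}
  B1 = {p1, q1}
  B2 = {p2, q2}
  B3 = {p3, q3}
p0 ∈ B0, q0 ∈ B0 → same block

bisimilar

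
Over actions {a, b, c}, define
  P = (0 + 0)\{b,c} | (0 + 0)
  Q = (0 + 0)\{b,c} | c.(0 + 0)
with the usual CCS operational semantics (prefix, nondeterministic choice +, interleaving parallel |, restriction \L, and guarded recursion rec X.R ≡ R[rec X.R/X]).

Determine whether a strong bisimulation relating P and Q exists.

P ≁ Q

LTS(P): 1 reachable states
  p0 = (0 + 0)\{b,c} | (0 + 0) | stopped
LTS(Q): 2 reachable states
  q0 = (0 + 0)\{b,c} | c.(0 + 0) | --c--▸ q1
  q1 = (0 + 0)\{b,c} | (0 + 0) | stopped
Coarsest stable partition (strong bisimilarity classes):
  B0 = {p0, q1}
  B1 = {q0}
p0 ∈ B0, q0 ∈ B1 → different blocks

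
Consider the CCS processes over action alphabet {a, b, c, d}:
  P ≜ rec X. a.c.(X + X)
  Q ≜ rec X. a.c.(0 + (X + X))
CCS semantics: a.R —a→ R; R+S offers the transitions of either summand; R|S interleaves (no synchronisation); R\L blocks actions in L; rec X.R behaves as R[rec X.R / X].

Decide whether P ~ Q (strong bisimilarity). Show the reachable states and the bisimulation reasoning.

Reachable graph of P (3 states):
  s0 = rec X. a.c.(X + X) → —a→ s1
  s1 = c.((rec X. a.c.(X + X)) + (rec X. a.c.(X + X))) → —c→ s2
  s2 = (rec X. a.c.(X + X)) + (rec X. a.c.(X + X)) → —a→ s1
Reachable graph of Q (3 states):
  t0 = rec X. a.c.(0 + (X + X)) → —a→ t1
  t1 = c.(0 + ((rec X. a.c.(0 + (X + X))) + (rec X. a.c.(0 + (X + X))))) → —c→ t2
  t2 = 0 + ((rec X. a.c.(0 + (X + X))) + (rec X. a.c.(0 + (X + X)))) → —a→ t1
Coarsest stable partition (strong bisimilarity classes):
  B0 = {s0, s2, t0, t2}
  B1 = {s1, t1}
s0 ∈ B0, t0 ∈ B0 → same block

P ~ Q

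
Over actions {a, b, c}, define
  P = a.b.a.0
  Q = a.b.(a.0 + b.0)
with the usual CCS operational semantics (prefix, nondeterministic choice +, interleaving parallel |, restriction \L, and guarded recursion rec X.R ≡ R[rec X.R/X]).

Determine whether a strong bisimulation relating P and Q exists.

not bisimilar

Reachable graph of P (4 states):
  p0 = a.b.a.0 has moves —a→ p1
  p1 = b.a.0 has moves —b→ p2
  p2 = a.0 has moves —a→ p3
  p3 = 0 has moves stopped
Reachable graph of Q (4 states):
  q0 = a.b.(a.0 + b.0) has moves —a→ q1
  q1 = b.(a.0 + b.0) has moves —b→ q2
  q2 = a.0 + b.0 has moves —a→ q3, —b→ q3
  q3 = 0 has moves stopped
Coarsest stable partition (strong bisimilarity classes):
  B0 = {p0}
  B1 = {p1}
  B2 = {p2}
  B3 = {p3, q3}
  B4 = {q0}
  B5 = {q1}
  B6 = {q2}
p0 ∈ B0, q0 ∈ B4 → different blocks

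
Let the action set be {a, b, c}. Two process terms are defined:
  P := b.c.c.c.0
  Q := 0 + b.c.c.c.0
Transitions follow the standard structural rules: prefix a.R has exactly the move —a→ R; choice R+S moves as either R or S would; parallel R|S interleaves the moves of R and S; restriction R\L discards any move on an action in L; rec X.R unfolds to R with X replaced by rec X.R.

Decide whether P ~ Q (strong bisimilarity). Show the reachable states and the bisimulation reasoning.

P ~ Q

Reachable graph of P (5 states):
  s0 = b.c.c.c.0 has moves -b-> s1
  s1 = c.c.c.0 has moves -c-> s2
  s2 = c.c.0 has moves -c-> s3
  s3 = c.0 has moves -c-> s4
  s4 = 0 has moves (no moves)
Reachable graph of Q (5 states):
  t0 = 0 + b.c.c.c.0 has moves -b-> t1
  t1 = c.c.c.0 has moves -c-> t2
  t2 = c.c.0 has moves -c-> t3
  t3 = c.0 has moves -c-> t4
  t4 = 0 has moves (no moves)
Partition-refinement fixed point:
  B0 = {s0, t0}
  B1 = {s1, t1}
  B2 = {s2, t2}
  B3 = {s3, t3}
  B4 = {s4, t4}
s0 ∈ B0, t0 ∈ B0 → same block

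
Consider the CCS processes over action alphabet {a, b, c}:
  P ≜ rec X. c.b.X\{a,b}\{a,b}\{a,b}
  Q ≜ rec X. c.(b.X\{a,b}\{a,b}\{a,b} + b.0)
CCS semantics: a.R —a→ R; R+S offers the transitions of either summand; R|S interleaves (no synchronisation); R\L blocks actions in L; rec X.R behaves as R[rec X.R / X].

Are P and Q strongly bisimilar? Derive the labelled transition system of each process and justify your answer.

LTS(P): 4 reachable states
  s0 = rec X. c.b.X\{a,b}\{a,b}\{a,b} has moves ··c··> s1
  s1 = b.(rec X. c.b.X\{a,b}\{a,b}\{a,b})\{a,b}\{a,b}\{a,b} has moves ··b··> s2
  s2 = (rec X. c.b.X\{a,b}\{a,b}\{a,b})\{a,b}\{a,b}\{a,b} has moves ··c··> s3
  s3 = (b.(rec X. c.b.X\{a,b}\{a,b}\{a,b})\{a,b}\{a,b}\{a,b})\{a,b}\{a,b}\{a,b} has moves deadlocked
LTS(Q): 5 reachable states
  t0 = rec X. c.(b.X\{a,b}\{a,b}\{a,b} + b.0) has moves ··c··> t1
  t1 = b.(rec X. c.(b.X\{a,b}\{a,b}\{a,b} + b.0))\{a,b}\{a,b}\{a,b} + b.0 has moves ··b··> t2, ··b··> t3
  t2 = (rec X. c.(b.X\{a,b}\{a,b}\{a,b} + b.0))\{a,b}\{a,b}\{a,b} has moves ··c··> t4
  t3 = 0 has moves deadlocked
  t4 = (b.(rec X. c.(b.X\{a,b}\{a,b}\{a,b} + b.0))\{a,b}\{a,b}\{a,b} + b.0)\{a,b}\{a,b}\{a,b} has moves deadlocked
Partition-refinement fixed point:
  B0 = {s0}
  B1 = {s1}
  B2 = {s2, t2}
  B3 = {s3, t3, t4}
  B4 = {t0}
  B5 = {t1}
s0 ∈ B0, t0 ∈ B4 → different blocks

P ≁ Q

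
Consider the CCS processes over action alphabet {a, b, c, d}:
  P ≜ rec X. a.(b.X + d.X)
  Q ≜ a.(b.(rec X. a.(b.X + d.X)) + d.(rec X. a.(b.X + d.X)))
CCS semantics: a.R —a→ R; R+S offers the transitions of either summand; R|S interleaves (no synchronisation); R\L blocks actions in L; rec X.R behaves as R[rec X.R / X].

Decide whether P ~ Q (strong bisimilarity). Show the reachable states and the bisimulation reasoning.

Reachable graph of P (2 states):
  p0 = rec X. a.(b.X + d.X) has moves ··a··> p1
  p1 = b.(rec X. a.(b.X + d.X)) + d.(rec X. a.(b.X + d.X)) has moves ··b··> p0, ··d··> p0
Reachable graph of Q (3 states):
  q0 = a.(b.(rec X. a.(b.X + d.X)) + d.(rec X. a.(b.X + d.X))) has moves ··a··> q1
  q1 = b.(rec X. a.(b.X + d.X)) + d.(rec X. a.(b.X + d.X)) has moves ··b··> q2, ··d··> q2
  q2 = rec X. a.(b.X + d.X) has moves ··a··> q1
Bisimilarity quotient blocks:
  B0 = {p0, q0, q2}
  B1 = {p1, q1}
p0 ∈ B0, q0 ∈ B0 → same block

YES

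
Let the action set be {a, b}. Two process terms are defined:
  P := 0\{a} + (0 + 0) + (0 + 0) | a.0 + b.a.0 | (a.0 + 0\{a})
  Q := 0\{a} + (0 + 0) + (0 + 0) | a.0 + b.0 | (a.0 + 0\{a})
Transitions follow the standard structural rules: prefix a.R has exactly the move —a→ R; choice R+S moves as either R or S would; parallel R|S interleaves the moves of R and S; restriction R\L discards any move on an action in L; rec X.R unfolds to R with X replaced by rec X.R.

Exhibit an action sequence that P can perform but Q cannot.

Reachable graph of P (7 states):
  p0 = 0\{a} + (0 + 0) + (0 + 0) | a.0 + b.a.0 | (a.0 + 0\{a}) :: =a=> p1, =a=> p2, =b=> p3
  p1 = (0 + 0) | 0 :: deadlocked
  p2 = b.a.0 | 0 :: =b=> p4
  p3 = a.0 | (a.0 + 0\{a}) :: =a=> p4, =a=> p5
  p4 = a.0 | 0 :: =a=> p6
  p5 = 0 | (a.0 + 0\{a}) :: =a=> p6
  p6 = 0 | 0 :: deadlocked
Reachable graph of Q (5 states):
  q0 = 0\{a} + (0 + 0) + (0 + 0) | a.0 + b.0 | (a.0 + 0\{a}) :: =a=> q1, =a=> q2, =b=> q3
  q1 = (0 + 0) | 0 :: deadlocked
  q2 = b.0 | 0 :: =b=> q4
  q3 = 0 | (a.0 + 0\{a}) :: =a=> q4
  q4 = 0 | 0 :: deadlocked
Run σ = ⟨aba⟩ on P: start {p0}
  step 1 (a): {p1, p2}
  step 2 (b): {p4}
  step 3 (a): {p6}
  — P admits the full trace.
Run σ = ⟨aba⟩ on Q: start {q0}
  step 1 (a): {q1, q2}
  step 2 (b): {q4}
  step 3 (a): ∅  — Q cannot continue

aba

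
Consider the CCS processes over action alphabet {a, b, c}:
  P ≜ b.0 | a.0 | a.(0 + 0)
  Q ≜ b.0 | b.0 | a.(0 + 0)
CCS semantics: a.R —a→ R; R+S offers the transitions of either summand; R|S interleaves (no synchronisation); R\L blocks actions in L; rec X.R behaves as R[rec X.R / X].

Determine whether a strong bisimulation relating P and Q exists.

Reachable graph of P (8 states):
  p0 = b.0 | a.0 | a.(0 + 0) ⊢ =a=> p1, =a=> p2, =b=> p3
  p1 = b.0 | 0 | a.(0 + 0) ⊢ =a=> p4, =b=> p5
  p2 = b.0 | a.0 | (0 + 0) ⊢ =a=> p4, =b=> p6
  p3 = 0 | a.0 | a.(0 + 0) ⊢ =a=> p5, =a=> p6
  p4 = b.0 | 0 | (0 + 0) ⊢ =b=> p7
  p5 = 0 | 0 | a.(0 + 0) ⊢ =a=> p7
  p6 = 0 | a.0 | (0 + 0) ⊢ =a=> p7
  p7 = 0 | 0 | (0 + 0) ⊢ stopped
Reachable graph of Q (8 states):
  q0 = b.0 | b.0 | a.(0 + 0) ⊢ =a=> q1, =b=> q2, =b=> q3
  q1 = b.0 | b.0 | (0 + 0) ⊢ =b=> q4, =b=> q5
  q2 = 0 | b.0 | a.(0 + 0) ⊢ =a=> q4, =b=> q6
  q3 = b.0 | 0 | a.(0 + 0) ⊢ =a=> q5, =b=> q6
  q4 = 0 | b.0 | (0 + 0) ⊢ =b=> q7
  q5 = b.0 | 0 | (0 + 0) ⊢ =b=> q7
  q6 = 0 | 0 | a.(0 + 0) ⊢ =a=> q7
  q7 = 0 | 0 | (0 + 0) ⊢ stopped
Coarsest stable partition (strong bisimilarity classes):
  B0 = {p0}
  B1 = {p1, p2, q2, q3}
  B2 = {p4, q4, q5}
  B3 = {p7, q7}
  B4 = {p5, p6, q6}
  B5 = {p3}
  B6 = {q0}
  B7 = {q1}
p0 ∈ B0, q0 ∈ B6 → different blocks

P ≁ Q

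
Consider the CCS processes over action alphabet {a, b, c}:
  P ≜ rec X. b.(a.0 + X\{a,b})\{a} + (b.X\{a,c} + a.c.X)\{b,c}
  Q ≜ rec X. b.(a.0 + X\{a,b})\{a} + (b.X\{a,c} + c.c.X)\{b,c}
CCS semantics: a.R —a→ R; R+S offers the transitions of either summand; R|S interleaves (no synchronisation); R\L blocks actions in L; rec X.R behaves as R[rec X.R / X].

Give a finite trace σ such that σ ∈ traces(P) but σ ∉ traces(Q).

a

Reachable graph of P (3 states):
  u0 = rec X. b.(a.0 + X\{a,b})\{a} + (b.X\{a,c} + a.c.X)\{b,c} → --a--▸ u1, --b--▸ u2
  u1 = (c.(rec X. b.(a.0 + X\{a,b})\{a} + (b.X\{a,c} + a.c.X)\{b,c}))\{b,c} → ∅
  u2 = (a.0 + (rec X. b.(a.0 + X\{a,b})\{a} + (b.X\{a,c} + a.c.X)\{b,c})\{a,b})\{a} → ∅
Reachable graph of Q (2 states):
  v0 = rec X. b.(a.0 + X\{a,b})\{a} + (b.X\{a,c} + c.c.X)\{b,c} → --b--▸ v1
  v1 = (a.0 + (rec X. b.(a.0 + X\{a,b})\{a} + (b.X\{a,c} + c.c.X)\{b,c})\{a,b})\{a} → ∅
Run σ = ⟨a⟩ on P: start {u0}
  step 1 (a): {u1}
  — P admits the full trace.
Run σ = ⟨a⟩ on Q: start {v0}
  step 1 (a): ∅  — Q cannot continue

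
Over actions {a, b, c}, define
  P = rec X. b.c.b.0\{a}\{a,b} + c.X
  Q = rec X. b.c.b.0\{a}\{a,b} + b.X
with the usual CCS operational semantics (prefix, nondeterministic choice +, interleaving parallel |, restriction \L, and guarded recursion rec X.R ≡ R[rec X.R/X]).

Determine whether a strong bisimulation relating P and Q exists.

not bisimilar

LTS(P): 4 reachable states
  u0 = rec X. b.c.b.0\{a}\{a,b} + c.X has moves ··b··> u1, ··c··> u0
  u1 = c.b.0\{a}\{a,b} has moves ··c··> u2
  u2 = b.0\{a}\{a,b} has moves ··b··> u3
  u3 = 0\{a}\{a,b} has moves ∅
LTS(Q): 4 reachable states
  v0 = rec X. b.c.b.0\{a}\{a,b} + b.X has moves ··b··> v0, ··b··> v1
  v1 = c.b.0\{a}\{a,b} has moves ··c··> v2
  v2 = b.0\{a}\{a,b} has moves ··b··> v3
  v3 = 0\{a}\{a,b} has moves ∅
Partition-refinement fixed point:
  B0 = {u0}
  B1 = {u1, v1}
  B2 = {u2, v2}
  B3 = {u3, v3}
  B4 = {v0}
u0 ∈ B0, v0 ∈ B4 → different blocks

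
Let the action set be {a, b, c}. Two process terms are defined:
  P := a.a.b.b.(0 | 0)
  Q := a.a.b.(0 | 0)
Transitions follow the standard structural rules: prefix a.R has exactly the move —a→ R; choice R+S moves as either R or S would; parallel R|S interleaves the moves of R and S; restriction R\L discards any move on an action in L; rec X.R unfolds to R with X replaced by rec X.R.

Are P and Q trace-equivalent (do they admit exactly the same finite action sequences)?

LTS(P): 5 reachable states
  s0 = a.a.b.b.(0 | 0) has moves --a--▸ s1
  s1 = a.b.b.(0 | 0) has moves --a--▸ s2
  s2 = b.b.(0 | 0) has moves --b--▸ s3
  s3 = b.(0 | 0) has moves --b--▸ s4
  s4 = 0 | 0 has moves ·
LTS(Q): 4 reachable states
  t0 = a.a.b.(0 | 0) has moves --a--▸ t1
  t1 = a.b.(0 | 0) has moves --a--▸ t2
  t2 = b.(0 | 0) has moves --b--▸ t3
  t3 = 0 | 0 has moves ·
Executing aabb from P (initial set {s0}):
  [1] a ⇒ {s1}
  [2] a ⇒ {s2}
  [3] b ⇒ {s3}
  [4] b ⇒ {s4}
  — P admits the full trace.
Executing aabb from Q (initial set {t0}):
  [1] a ⇒ {t1}
  [2] a ⇒ {t2}
  [3] b ⇒ {t3}
  [4] b ⇒ no successor for Q

traces(P) ≠ traces(Q) — witness ⟨aabb⟩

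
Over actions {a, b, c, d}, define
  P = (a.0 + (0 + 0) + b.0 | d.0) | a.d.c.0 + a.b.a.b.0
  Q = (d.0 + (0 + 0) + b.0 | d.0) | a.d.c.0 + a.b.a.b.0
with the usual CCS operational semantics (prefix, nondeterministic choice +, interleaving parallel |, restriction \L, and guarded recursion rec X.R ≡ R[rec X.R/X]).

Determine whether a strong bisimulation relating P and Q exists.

P ≁ Q

LTS(P): 24 reachable states
  p0 = (a.0 + (0 + 0) + b.0 | d.0) | a.d.c.0 + a.b.a.b.0 ⊢ —a→ p1, —a→ p2, —a→ p3, —b→ p4, —d→ p5
  p1 = (a.0 + (0 + 0) + b.0 | d.0) | d.c.0 ⊢ —a→ p6, —b→ p7, —d→ p8, —d→ p9
  p2 = 0 | a.d.c.0 ⊢ —a→ p6
  p3 = b.a.b.0 ⊢ —b→ p10
  p4 = 0 | d.0 | a.d.c.0 ⊢ —a→ p7, —d→ p11
  p5 = b.0 | 0 | a.d.c.0 ⊢ —a→ p9, —b→ p11
  p6 = 0 | d.c.0 ⊢ —d→ p12
  p7 = 0 | d.0 | d.c.0 ⊢ —d→ p13, —d→ p14
  p8 = (a.0 + (0 + 0) + b.0 | d.0) | c.0 ⊢ —a→ p12, —b→ p14, —c→ p15, —d→ p16
  p9 = b.0 | 0 | d.c.0 ⊢ —b→ p13, —d→ p16
  p10 = a.b.0 ⊢ —a→ p17
  p11 = 0 | 0 | a.d.c.0 ⊢ —a→ p13
  p12 = 0 | c.0 ⊢ —c→ p18
  p13 = 0 | 0 | d.c.0 ⊢ —d→ p19
  p14 = 0 | d.0 | c.0 ⊢ —c→ p20, —d→ p19
  p15 = (a.0 + (0 + 0) + b.0 | d.0) | 0 ⊢ —a→ p18, —b→ p20, —d→ p21
  p16 = b.0 | 0 | c.0 ⊢ —b→ p19, —c→ p21
  p17 = b.0 ⊢ —b→ p22
  p18 = 0 | 0 ⊢ ·
  p19 = 0 | 0 | c.0 ⊢ —c→ p23
  p20 = 0 | d.0 | 0 ⊢ —d→ p23
  p21 = b.0 | 0 | 0 ⊢ —b→ p23
  p22 = 0 ⊢ ·
  p23 = 0 | 0 | 0 ⊢ ·
LTS(Q): 24 reachable states
  q0 = (d.0 + (0 + 0) + b.0 | d.0) | a.d.c.0 + a.b.a.b.0 ⊢ —a→ q1, —a→ q2, —b→ q3, —d→ q4, —d→ q5
  q1 = (d.0 + (0 + 0) + b.0 | d.0) | d.c.0 ⊢ —b→ q6, —d→ q7, —d→ q8, —d→ q9
  q2 = b.a.b.0 ⊢ —b→ q10
  q3 = 0 | d.0 | a.d.c.0 ⊢ —a→ q6, —d→ q11
  q4 = 0 | a.d.c.0 ⊢ —a→ q8
  q5 = b.0 | 0 | a.d.c.0 ⊢ —a→ q9, —b→ q11
  q6 = 0 | d.0 | d.c.0 ⊢ —d→ q12, —d→ q13
  q7 = (d.0 + (0 + 0) + b.0 | d.0) | c.0 ⊢ —b→ q13, —c→ q14, —d→ q15, —d→ q16
  q8 = 0 | d.c.0 ⊢ —d→ q15
  q9 = b.0 | 0 | d.c.0 ⊢ —b→ q12, —d→ q16
  q10 = a.b.0 ⊢ —a→ q17
  q11 = 0 | 0 | a.d.c.0 ⊢ —a→ q12
  q12 = 0 | 0 | d.c.0 ⊢ —d→ q18
  q13 = 0 | d.0 | c.0 ⊢ —c→ q19, —d→ q18
  q14 = (d.0 + (0 + 0) + b.0 | d.0) | 0 ⊢ —b→ q19, —d→ q20, —d→ q21
  q15 = 0 | c.0 ⊢ —c→ q20
  q16 = b.0 | 0 | c.0 ⊢ —b→ q18, —c→ q21
  q17 = b.0 ⊢ —b→ q22
  q18 = 0 | 0 | c.0 ⊢ —c→ q23
  q19 = 0 | d.0 | 0 ⊢ —d→ q23
  q20 = 0 | 0 ⊢ ·
  q21 = b.0 | 0 | 0 ⊢ —b→ q23
  q22 = 0 ⊢ ·
  q23 = 0 | 0 | 0 ⊢ ·
Partition-refinement fixed point:
  B0 = {p0}
  B1 = {p5, q5}
  B2 = {p11, p2, q11, q4}
  B3 = {p13, p6, q12, q8}
  B4 = {p12, p19, q15, q18}
  B5 = {p18, p22, p23, q20, q22, q23}
  B6 = {p9, q9}
  B7 = {p16, q16}
  B8 = {p17, p21, q17, q21}
  B9 = {p1}
  B10 = {p7, q6}
  B11 = {p14, q13}
  B12 = {p20, q19}
  B13 = {p8}
  B14 = {p15}
  B15 = {p3, q2}
  B16 = {p10, q10}
  B17 = {p4, q3}
  B18 = {q0}
  B19 = {q1}
  B20 = {q7}
  B21 = {q14}
p0 ∈ B0, q0 ∈ B18 → different blocks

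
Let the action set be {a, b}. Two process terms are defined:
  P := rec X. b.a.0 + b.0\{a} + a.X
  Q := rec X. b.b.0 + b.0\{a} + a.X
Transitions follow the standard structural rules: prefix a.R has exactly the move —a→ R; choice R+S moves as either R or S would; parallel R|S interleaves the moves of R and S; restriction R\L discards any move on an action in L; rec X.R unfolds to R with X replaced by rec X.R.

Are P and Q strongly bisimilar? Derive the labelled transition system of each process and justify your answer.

P ≁ Q

LTS(P): 4 reachable states
  p0 = rec X. b.a.0 + b.0\{a} + a.X :: —a→ p0, —b→ p1, —b→ p2
  p1 = 0\{a} :: deadlocked
  p2 = a.0 :: —a→ p3
  p3 = 0 :: deadlocked
LTS(Q): 4 reachable states
  q0 = rec X. b.b.0 + b.0\{a} + a.X :: —a→ q0, —b→ q1, —b→ q2
  q1 = 0\{a} :: deadlocked
  q2 = b.0 :: —b→ q3
  q3 = 0 :: deadlocked
Bisimilarity quotient blocks:
  B0 = {p0}
  B1 = {p1, p3, q1, q3}
  B2 = {p2}
  B3 = {q0}
  B4 = {q2}
p0 ∈ B0, q0 ∈ B3 → different blocks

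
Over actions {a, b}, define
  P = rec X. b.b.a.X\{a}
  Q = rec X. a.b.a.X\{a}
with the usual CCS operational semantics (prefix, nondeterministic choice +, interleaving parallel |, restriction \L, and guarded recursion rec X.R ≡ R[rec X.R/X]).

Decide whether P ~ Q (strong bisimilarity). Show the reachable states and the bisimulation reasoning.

P ≁ Q

LTS(P): 6 reachable states
  u0 = rec X. b.b.a.X\{a} :: —b→ u1
  u1 = b.a.(rec X. b.b.a.X\{a})\{a} :: —b→ u2
  u2 = a.(rec X. b.b.a.X\{a})\{a} :: —a→ u3
  u3 = (rec X. b.b.a.X\{a})\{a} :: —b→ u4
  u4 = (b.a.(rec X. b.b.a.X\{a})\{a})\{a} :: —b→ u5
  u5 = (a.(rec X. b.b.a.X\{a})\{a})\{a} :: deadlocked
LTS(Q): 4 reachable states
  v0 = rec X. a.b.a.X\{a} :: —a→ v1
  v1 = b.a.(rec X. a.b.a.X\{a})\{a} :: —b→ v2
  v2 = a.(rec X. a.b.a.X\{a})\{a} :: —a→ v3
  v3 = (rec X. a.b.a.X\{a})\{a} :: deadlocked
Bisimilarity quotient blocks:
  B0 = {u0}
  B1 = {u1}
  B2 = {u2}
  B3 = {u3}
  B4 = {u4}
  B5 = {u5, v3}
  B6 = {v0}
  B7 = {v1}
  B8 = {v2}
u0 ∈ B0, v0 ∈ B6 → different blocks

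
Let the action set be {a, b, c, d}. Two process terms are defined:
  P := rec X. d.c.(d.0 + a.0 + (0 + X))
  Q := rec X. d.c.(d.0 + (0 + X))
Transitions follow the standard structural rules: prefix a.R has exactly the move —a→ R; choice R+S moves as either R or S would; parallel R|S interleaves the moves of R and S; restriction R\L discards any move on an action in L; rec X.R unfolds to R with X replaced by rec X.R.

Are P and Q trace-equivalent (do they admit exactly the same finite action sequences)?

traces(P) ≠ traces(Q) — witness ⟨dca⟩

LTS(P): 4 reachable states
  p0 = rec X. d.c.(d.0 + a.0 + (0 + X)) :: --d--▸ p1
  p1 = c.(d.0 + a.0 + (0 + (rec X. d.c.(d.0 + a.0 + (0 + X))))) :: --c--▸ p2
  p2 = d.0 + a.0 + (0 + (rec X. d.c.(d.0 + a.0 + (0 + X)))) :: --a--▸ p3, --d--▸ p1, --d--▸ p3
  p3 = 0 :: ·
LTS(Q): 4 reachable states
  q0 = rec X. d.c.(d.0 + (0 + X)) :: --d--▸ q1
  q1 = c.(d.0 + (0 + (rec X. d.c.(d.0 + (0 + X))))) :: --c--▸ q2
  q2 = d.0 + (0 + (rec X. d.c.(d.0 + (0 + X)))) :: --d--▸ q1, --d--▸ q3
  q3 = 0 :: ·
Executing dca from P (initial set {p0}):
  step 1 (d): {p1}
  step 2 (c): {p2}
  step 3 (a): {p3}
  — P admits the full trace.
Executing dca from Q (initial set {q0}):
  step 1 (d): {q1}
  step 2 (c): {q2}
  step 3 (a): no successor for Q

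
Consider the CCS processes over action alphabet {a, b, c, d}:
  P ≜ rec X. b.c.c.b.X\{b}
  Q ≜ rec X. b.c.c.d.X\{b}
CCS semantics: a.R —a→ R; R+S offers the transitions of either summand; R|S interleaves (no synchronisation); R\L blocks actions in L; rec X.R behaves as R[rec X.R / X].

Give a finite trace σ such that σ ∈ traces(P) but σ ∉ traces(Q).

bccb

LTS(P): 5 reachable states
  m0 = rec X. b.c.c.b.X\{b} ⊢ —b→ m1
  m1 = c.c.b.(rec X. b.c.c.b.X\{b})\{b} ⊢ —c→ m2
  m2 = c.b.(rec X. b.c.c.b.X\{b})\{b} ⊢ —c→ m3
  m3 = b.(rec X. b.c.c.b.X\{b})\{b} ⊢ —b→ m4
  m4 = (rec X. b.c.c.b.X\{b})\{b} ⊢ deadlocked
LTS(Q): 5 reachable states
  n0 = rec X. b.c.c.d.X\{b} ⊢ —b→ n1
  n1 = c.c.d.(rec X. b.c.c.d.X\{b})\{b} ⊢ —c→ n2
  n2 = c.d.(rec X. b.c.c.d.X\{b})\{b} ⊢ —c→ n3
  n3 = d.(rec X. b.c.c.d.X\{b})\{b} ⊢ —d→ n4
  n4 = (rec X. b.c.c.d.X\{b})\{b} ⊢ deadlocked
Run σ = ⟨bccb⟩ on P: start {m0}
  step 1 (b): {m1}
  step 2 (c): {m2}
  step 3 (c): {m3}
  step 4 (b): {m4}
  P completes σ.
Run σ = ⟨bccb⟩ on Q: start {n0}
  step 1 (b): {n1}
  step 2 (c): {n2}
  step 3 (c): {n3}
  step 4 (b): no successor for Q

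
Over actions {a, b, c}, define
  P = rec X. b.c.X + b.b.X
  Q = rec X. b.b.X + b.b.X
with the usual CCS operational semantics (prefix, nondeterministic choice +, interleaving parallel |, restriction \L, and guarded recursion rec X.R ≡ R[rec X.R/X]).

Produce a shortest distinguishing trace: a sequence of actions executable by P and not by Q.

P's transition system — 3 states:
  s0 = rec X. b.c.X + b.b.X :: -b-> s1, -b-> s2
  s1 = b.(rec X. b.c.X + b.b.X) :: -b-> s0
  s2 = c.(rec X. b.c.X + b.b.X) :: -c-> s0
Q's transition system — 2 states:
  t0 = rec X. b.b.X + b.b.X :: -b-> t1
  t1 = b.(rec X. b.b.X + b.b.X) :: -b-> t0
Executing bc from P (initial set {s0}):
  [1] b ⇒ {s1, s2}
  [2] c ⇒ {s0}
  ✓ P
Executing bc from Q (initial set {t0}):
  [1] b ⇒ {t1}
  [2] c ⇒ ∅  — Q cannot continue

bc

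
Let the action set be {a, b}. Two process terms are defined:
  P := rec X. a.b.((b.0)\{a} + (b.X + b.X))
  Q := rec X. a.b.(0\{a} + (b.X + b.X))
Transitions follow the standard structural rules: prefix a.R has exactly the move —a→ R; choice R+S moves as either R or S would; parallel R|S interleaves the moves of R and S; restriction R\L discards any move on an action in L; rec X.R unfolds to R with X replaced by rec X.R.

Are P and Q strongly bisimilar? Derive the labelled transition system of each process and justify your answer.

P's transition system — 4 states:
  s0 = rec X. a.b.((b.0)\{a} + (b.X + b.X)) has moves -a-> s1
  s1 = b.((b.0)\{a} + (b.(rec X. a.b.((b.0)\{a} + (b.X + b.X))) + b.(rec X. a.b.((b.0)\{a} + (b.X + b.X))))) has moves -b-> s2
  s2 = (b.0)\{a} + (b.(rec X. a.b.((b.0)\{a} + (b.X + b.X))) + b.(rec X. a.b.((b.0)\{a} + (b.X + b.X)))) has moves -b-> s0, -b-> s3
  s3 = 0\{a} has moves stopped
Q's transition system — 3 states:
  t0 = rec X. a.b.(0\{a} + (b.X + b.X)) has moves -a-> t1
  t1 = b.(0\{a} + (b.(rec X. a.b.(0\{a} + (b.X + b.X))) + b.(rec X. a.b.(0\{a} + (b.X + b.X))))) has moves -b-> t2
  t2 = 0\{a} + (b.(rec X. a.b.(0\{a} + (b.X + b.X))) + b.(rec X. a.b.(0\{a} + (b.X + b.X)))) has moves -b-> t0
Bisimilarity quotient blocks:
  B0 = {s0}
  B1 = {s1}
  B2 = {s2}
  B3 = {s3}
  B4 = {t0}
  B5 = {t1}
  B6 = {t2}
s0 ∈ B0, t0 ∈ B4 → different blocks

not bisimilar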